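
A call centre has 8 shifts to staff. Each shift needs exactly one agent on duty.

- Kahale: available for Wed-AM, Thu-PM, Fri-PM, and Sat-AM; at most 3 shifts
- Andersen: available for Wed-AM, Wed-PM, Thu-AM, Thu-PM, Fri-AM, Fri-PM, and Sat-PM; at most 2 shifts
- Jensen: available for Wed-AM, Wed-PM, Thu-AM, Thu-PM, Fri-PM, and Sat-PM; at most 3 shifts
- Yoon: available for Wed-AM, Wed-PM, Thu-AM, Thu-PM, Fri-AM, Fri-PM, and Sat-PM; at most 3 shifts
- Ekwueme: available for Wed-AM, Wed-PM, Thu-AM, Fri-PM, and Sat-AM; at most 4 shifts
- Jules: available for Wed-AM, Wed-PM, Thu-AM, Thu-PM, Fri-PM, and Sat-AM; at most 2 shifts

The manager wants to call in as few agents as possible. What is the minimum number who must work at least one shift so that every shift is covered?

3

8 slots to fill and no one can take more than 4, so at least ⌈8/4⌉ = 2 agents are needed.
Any 2 agents together have capacity at most 4+3 = 7 < 8 slots, so 2 can never suffice.
Kahale, Andersen, and Jensen alone can cover everything: Wed-AM→Kahale, Wed-PM→Andersen, Thu-AM→Jensen, Thu-PM→Kahale, Fri-AM→Andersen, Fri-PM→Jensen, Sat-AM→Kahale, Sat-PM→Jensen.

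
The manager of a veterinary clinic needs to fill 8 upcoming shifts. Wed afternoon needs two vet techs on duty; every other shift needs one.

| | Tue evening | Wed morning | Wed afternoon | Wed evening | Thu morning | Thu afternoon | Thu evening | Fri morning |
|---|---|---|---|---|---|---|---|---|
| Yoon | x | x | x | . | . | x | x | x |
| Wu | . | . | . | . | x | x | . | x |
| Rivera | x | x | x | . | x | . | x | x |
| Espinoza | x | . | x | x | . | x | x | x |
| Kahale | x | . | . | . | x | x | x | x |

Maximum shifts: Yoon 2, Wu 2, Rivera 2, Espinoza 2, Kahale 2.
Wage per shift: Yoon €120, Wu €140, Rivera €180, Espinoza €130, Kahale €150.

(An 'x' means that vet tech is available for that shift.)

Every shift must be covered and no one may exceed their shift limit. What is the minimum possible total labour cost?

€1260

Wed evening can only be covered by Espinoza, so that assignment is forced.
Picking the cheapest available vet tech for each shift independently would cost €1120, but that ignores the shift limits.
An optimal schedule: Tue evening→Kahale, Wed morning→Yoon, Wed afternoon→Yoon+Espinoza, Wed evening→Espinoza, Thu morning→Wu, Thu afternoon→Wu, Thu evening→Kahale, Fri morning→Rivera.
Total: 150 + 120 + 120 + 130 + 130 + 140 + 140 + 150 + 180 = €1260.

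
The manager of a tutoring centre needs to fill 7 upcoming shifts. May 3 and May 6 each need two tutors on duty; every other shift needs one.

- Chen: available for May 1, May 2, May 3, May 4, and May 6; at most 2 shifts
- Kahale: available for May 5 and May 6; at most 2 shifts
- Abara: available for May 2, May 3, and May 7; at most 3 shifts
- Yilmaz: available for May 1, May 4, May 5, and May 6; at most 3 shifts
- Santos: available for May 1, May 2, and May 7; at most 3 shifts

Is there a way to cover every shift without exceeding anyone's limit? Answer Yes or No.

Yes

May 3 can only be covered by Chen and Abara, so that assignment is forced.
One valid schedule: May 1→Yilmaz, May 2→Abara, May 3→Chen+Abara, May 4→Chen, May 5→Kahale, May 6→Kahale+Yilmaz, May 7→Abara.
Loads: Chen 2/2, Kahale 2/2, Abara 3/3, Yilmaz 2/3, Santos 0/3 — all within limits.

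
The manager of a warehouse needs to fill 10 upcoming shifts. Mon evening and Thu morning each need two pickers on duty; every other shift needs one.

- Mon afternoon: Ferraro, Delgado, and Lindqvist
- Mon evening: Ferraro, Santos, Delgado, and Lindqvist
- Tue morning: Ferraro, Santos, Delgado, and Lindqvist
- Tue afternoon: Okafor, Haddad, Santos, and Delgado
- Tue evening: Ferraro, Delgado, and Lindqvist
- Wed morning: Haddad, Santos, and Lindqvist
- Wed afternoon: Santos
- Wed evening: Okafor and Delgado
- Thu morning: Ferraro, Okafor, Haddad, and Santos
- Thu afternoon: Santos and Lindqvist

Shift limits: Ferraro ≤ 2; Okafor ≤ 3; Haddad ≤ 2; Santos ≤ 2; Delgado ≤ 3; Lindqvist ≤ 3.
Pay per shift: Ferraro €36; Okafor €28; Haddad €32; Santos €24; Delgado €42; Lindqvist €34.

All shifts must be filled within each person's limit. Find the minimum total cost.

€370

Wed afternoon can only be covered by Santos, so that assignment is forced.
Picking the cheapest available picker for each shift independently would cost €326, but that ignores the shift limits.
An optimal schedule: Mon afternoon→Lindqvist, Mon evening→Lindqvist+Ferraro, Tue morning→Ferraro, Tue afternoon→Okafor, Tue evening→Lindqvist, Wed morning→Haddad, Wed afternoon→Santos, Wed evening→Okafor, Thu morning→Okafor+Haddad, Thu afternoon→Santos.
Total: 34 + 34 + 36 + 36 + 28 + 34 + 32 + 24 + 28 + 28 + 32 + 24 = €370.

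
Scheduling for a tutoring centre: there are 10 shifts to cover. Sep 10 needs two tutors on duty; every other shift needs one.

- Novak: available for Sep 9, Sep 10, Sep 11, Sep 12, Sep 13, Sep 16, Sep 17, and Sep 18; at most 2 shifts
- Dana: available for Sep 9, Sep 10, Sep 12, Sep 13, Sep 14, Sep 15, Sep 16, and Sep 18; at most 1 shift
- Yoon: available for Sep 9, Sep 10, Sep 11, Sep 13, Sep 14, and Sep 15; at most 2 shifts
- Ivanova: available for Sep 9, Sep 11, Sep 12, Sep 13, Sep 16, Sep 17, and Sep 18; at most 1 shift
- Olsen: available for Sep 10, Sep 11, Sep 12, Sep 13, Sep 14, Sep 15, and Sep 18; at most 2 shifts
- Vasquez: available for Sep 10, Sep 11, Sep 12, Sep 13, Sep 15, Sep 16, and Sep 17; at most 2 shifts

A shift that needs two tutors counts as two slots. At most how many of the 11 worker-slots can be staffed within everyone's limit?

10

Total capacity across all tutors is 2+1+2+1+2+2 = 10, and 11 slots are needed, so at most 10 can be filled.
An assignment achieving 10: Sep 9→Novak, Sep 10→Yoon+Olsen, Sep 11→Vasquez, Sep 12→Vasquez, Sep 14→Dana, Sep 15→Yoon, Sep 16→Ivanova, Sep 17→Novak, Sep 18→Olsen.
Loads: Novak 2/2, Dana 1/1, Yoon 2/2, Ivanova 1/1, Olsen 2/2, Vasquez 2/2.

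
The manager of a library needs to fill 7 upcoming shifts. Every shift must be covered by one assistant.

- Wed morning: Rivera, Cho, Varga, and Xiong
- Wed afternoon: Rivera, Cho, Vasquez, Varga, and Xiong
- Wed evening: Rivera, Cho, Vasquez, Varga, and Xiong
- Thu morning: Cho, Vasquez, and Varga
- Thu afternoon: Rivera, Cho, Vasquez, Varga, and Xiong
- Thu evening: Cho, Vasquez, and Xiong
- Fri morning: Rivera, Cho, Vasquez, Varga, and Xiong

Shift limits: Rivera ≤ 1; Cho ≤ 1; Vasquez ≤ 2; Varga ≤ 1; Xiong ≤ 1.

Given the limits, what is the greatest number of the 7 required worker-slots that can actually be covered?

Total capacity across all assistants is 1+1+2+1+1 = 6, and 7 slots are needed, so at most 6 can be filled.
An assignment achieving 6: Wed morning→Rivera, Wed afternoon→Vasquez, Wed evening→Varga, Thu morning→Cho, Thu afternoon→Xiong, Thu evening→Vasquez.
Loads: Rivera 1/1, Cho 1/1, Vasquez 2/2, Varga 1/1, Xiong 1/1.

6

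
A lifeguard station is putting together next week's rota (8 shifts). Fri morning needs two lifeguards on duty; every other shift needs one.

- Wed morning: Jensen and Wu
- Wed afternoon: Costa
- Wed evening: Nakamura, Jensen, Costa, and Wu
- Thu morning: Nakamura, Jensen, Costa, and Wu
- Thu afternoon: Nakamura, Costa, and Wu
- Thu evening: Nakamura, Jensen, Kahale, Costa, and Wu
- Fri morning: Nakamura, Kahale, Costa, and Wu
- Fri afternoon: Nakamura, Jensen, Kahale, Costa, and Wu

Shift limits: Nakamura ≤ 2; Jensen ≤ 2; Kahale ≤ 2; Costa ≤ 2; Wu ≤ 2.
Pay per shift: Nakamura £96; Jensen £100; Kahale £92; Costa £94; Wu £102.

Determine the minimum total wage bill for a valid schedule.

Wed afternoon can only be covered by Costa, so that assignment is forced.
Picking the cheapest available lifeguard for each shift independently would cost £846, but that ignores the shift limits.
An optimal schedule: Wed morning→Jensen, Wed afternoon→Costa, Wed evening→Nakamura, Thu morning→Jensen, Thu afternoon→Nakamura, Thu evening→Kahale, Fri morning→Costa+Wu, Fri afternoon→Kahale.
Total: 100 + 94 + 96 + 100 + 96 + 92 + 94 + 102 + 92 = £866.

£866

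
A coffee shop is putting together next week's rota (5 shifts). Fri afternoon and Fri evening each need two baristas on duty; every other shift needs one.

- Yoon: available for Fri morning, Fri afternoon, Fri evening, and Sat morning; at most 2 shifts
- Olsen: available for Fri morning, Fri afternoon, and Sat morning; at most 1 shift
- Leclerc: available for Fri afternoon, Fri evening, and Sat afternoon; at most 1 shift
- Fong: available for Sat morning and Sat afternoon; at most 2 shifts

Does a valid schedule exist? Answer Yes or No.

Shifts {Fri morning, Fri afternoon, Fri evening} need 5 worker-slots in total, but the baristas available for any of those shifts (Yoon, Olsen, and Leclerc) can supply at most 4 among them. So no valid schedule exists.

No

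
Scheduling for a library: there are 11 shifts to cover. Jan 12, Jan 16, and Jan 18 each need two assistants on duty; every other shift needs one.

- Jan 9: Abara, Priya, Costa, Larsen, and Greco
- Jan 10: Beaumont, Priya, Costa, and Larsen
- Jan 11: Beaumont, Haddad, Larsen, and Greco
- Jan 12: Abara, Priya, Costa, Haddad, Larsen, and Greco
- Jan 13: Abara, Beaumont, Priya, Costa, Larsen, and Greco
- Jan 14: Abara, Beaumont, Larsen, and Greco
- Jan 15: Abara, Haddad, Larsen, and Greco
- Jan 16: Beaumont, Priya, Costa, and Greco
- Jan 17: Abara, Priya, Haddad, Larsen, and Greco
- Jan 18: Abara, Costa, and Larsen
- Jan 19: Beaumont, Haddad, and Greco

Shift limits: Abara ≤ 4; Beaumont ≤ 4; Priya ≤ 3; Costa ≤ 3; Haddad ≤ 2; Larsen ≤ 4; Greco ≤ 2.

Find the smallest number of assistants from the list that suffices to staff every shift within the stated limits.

14 slots to fill and no one can take more than 4, so at least ⌈14/4⌉ = 4 assistants are needed.
Abara, Beaumont, Priya, and Costa alone can cover everything: Jan 9→Priya, Jan 10→Beaumont, Jan 11→Beaumont, Jan 12→Priya+Costa, Jan 13→Costa, Jan 14→Abara, Jan 15→Abara, Jan 16→Beaumont+Priya, Jan 17→Abara, Jan 18→Abara+Costa, Jan 19→Beaumont.

4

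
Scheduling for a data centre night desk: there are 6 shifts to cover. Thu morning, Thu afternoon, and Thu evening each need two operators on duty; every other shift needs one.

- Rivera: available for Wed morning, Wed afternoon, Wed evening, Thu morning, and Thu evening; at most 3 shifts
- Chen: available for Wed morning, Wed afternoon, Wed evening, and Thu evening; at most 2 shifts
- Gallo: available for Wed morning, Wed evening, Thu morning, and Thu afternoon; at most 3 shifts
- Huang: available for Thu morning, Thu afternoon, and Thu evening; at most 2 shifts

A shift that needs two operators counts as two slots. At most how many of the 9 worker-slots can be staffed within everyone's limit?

9

Total capacity across all operators is 3+2+3+2 = 10, and 9 slots are needed, so at most 9 can be filled.
An assignment achieving 9: Wed morning→Rivera, Wed afternoon→Rivera, Wed evening→Chen, Thu morning→Rivera+Gallo, Thu afternoon→Gallo+Huang, Thu evening→Chen+Huang.
Loads: Rivera 3/3, Chen 2/2, Gallo 2/3, Huang 2/2.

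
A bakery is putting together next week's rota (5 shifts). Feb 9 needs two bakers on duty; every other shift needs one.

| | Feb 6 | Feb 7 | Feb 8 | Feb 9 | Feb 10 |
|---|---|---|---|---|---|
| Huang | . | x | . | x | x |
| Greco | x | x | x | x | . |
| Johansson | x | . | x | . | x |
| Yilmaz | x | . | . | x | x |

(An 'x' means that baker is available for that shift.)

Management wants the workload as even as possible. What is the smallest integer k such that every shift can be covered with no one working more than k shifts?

With 4 bakers and 6 worker-slots to fill, someone must work at least ⌈6/4⌉ = 2 shifts, so k ≥ 2.
k = 2 works: Feb 6→Greco, Feb 7→Huang, Feb 8→Greco, Feb 9→Huang+Yilmaz, Feb 10→Johansson.
Loads: Huang 2, Greco 2, Johansson 1, Yilmaz 1 — all ≤ 2.

2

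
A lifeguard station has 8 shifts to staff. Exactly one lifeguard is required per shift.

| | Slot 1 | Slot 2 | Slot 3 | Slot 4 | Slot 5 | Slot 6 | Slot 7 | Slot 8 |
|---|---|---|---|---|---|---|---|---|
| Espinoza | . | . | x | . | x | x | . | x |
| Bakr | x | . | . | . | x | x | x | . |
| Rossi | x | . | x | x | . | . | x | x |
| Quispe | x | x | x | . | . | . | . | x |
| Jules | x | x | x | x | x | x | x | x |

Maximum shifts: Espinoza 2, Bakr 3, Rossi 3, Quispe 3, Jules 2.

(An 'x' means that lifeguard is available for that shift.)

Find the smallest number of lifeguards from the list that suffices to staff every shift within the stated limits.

3

8 slots to fill and no one can take more than 3, so at least ⌈8/3⌉ = 3 lifeguards are needed.
Espinoza, Rossi, and Quispe alone can cover everything: Slot 1→Rossi, Slot 2→Quispe, Slot 3→Quispe, Slot 4→Rossi, Slot 5→Espinoza, Slot 6→Espinoza, Slot 7→Rossi, Slot 8→Quispe.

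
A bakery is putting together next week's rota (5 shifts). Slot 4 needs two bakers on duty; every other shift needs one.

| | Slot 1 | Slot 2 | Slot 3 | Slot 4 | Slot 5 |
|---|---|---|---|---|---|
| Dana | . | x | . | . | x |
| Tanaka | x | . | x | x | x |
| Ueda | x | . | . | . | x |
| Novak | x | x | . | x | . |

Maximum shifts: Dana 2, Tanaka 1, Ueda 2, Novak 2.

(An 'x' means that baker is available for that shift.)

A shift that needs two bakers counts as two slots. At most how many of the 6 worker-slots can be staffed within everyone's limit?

5

Total capacity across all bakers is 2+1+2+2 = 7, and 6 slots are needed, so at most 6 can be filled.
Shifts {Slot 3, Slot 4} need 3 slots but only Tanaka and Novak are available for them, supplying at most 2 — so at least 1 slot must go unfilled.
An assignment achieving 5: Slot 1→Ueda, Slot 2→Dana, Slot 3→Tanaka, Slot 4→Novak, Slot 5→Dana.
Loads: Dana 2/2, Tanaka 1/1, Ueda 1/2, Novak 1/2.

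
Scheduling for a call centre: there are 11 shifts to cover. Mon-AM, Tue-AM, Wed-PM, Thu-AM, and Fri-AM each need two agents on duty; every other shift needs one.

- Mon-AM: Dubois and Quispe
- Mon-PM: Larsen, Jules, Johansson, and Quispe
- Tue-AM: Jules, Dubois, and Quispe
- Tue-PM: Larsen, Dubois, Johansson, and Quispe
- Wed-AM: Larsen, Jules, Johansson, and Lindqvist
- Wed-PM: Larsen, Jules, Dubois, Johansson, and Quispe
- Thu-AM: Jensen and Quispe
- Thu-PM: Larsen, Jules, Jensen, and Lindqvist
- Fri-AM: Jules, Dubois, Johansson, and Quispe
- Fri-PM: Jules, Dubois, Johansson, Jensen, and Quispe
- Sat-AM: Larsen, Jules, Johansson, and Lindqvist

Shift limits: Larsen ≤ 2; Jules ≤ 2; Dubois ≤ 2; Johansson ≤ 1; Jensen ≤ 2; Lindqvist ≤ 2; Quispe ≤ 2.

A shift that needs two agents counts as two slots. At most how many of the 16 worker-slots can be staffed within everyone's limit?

Total capacity across all agents is 2+2+2+1+2+2+2 = 13, and 16 slots are needed, so at most 13 can be filled.
An assignment achieving 13: Mon-AM→Dubois+Quispe, Mon-PM→Larsen, Tue-AM→Jules+Dubois, Tue-PM→Larsen, Wed-AM→Jules, Thu-AM→Jensen+Quispe, Thu-PM→Lindqvist, Fri-AM→Johansson, Fri-PM→Jensen, Sat-AM→Lindqvist.
Loads: Larsen 2/2, Jules 2/2, Dubois 2/2, Johansson 1/1, Jensen 2/2, Lindqvist 2/2, Quispe 2/2.

13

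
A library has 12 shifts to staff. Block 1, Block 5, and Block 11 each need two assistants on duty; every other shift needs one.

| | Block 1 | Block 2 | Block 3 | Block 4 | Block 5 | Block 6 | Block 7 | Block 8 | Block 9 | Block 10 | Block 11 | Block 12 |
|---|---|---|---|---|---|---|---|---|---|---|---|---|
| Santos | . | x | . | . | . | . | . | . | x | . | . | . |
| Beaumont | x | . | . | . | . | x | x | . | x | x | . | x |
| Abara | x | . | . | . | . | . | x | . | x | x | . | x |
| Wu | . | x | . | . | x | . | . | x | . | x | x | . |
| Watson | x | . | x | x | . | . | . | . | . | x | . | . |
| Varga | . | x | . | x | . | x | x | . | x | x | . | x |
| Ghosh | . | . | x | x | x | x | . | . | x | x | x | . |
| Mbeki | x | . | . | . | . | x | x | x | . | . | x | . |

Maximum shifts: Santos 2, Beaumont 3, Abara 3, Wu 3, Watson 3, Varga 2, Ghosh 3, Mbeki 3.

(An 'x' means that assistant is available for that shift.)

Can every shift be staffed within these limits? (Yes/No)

Block 5 can only be covered by Wu and Ghosh, so that assignment is forced.
One valid schedule: Block 1→Abara+Watson, Block 2→Santos, Block 3→Watson, Block 4→Watson, Block 5→Wu+Ghosh, Block 6→Beaumont, Block 7→Beaumont, Block 8→Wu, Block 9→Santos, Block 10→Abara, Block 11→Wu+Ghosh, Block 12→Beaumont.
Loads: Santos 2/2, Beaumont 3/3, Abara 2/3, Wu 3/3, Watson 3/3, Varga 0/2, Ghosh 2/3, Mbeki 0/3 — all within limits.

Yes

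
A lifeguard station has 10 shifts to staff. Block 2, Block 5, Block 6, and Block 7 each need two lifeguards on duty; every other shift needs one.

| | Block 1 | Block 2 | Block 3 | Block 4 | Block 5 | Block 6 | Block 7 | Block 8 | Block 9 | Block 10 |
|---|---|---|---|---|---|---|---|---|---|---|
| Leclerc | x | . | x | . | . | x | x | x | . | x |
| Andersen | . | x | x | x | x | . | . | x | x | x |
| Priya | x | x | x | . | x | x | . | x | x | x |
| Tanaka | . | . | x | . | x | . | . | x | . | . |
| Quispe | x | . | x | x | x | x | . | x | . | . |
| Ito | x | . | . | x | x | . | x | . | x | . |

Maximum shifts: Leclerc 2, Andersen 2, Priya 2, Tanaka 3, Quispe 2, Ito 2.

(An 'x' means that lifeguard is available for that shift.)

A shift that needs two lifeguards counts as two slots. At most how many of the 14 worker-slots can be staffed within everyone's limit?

Total capacity across all lifeguards is 2+2+2+3+2+2 = 13, and 14 slots are needed, so at most 13 can be filled.
An assignment achieving 13: Block 1→Quispe, Block 2→Andersen+Priya, Block 3→Tanaka, Block 4→Andersen, Block 5→Tanaka+Quispe, Block 6→Leclerc+Priya, Block 7→Leclerc+Ito, Block 8→Tanaka, Block 9→Ito.
Loads: Leclerc 2/2, Andersen 2/2, Priya 2/2, Tanaka 3/3, Quispe 2/2, Ito 2/2.

13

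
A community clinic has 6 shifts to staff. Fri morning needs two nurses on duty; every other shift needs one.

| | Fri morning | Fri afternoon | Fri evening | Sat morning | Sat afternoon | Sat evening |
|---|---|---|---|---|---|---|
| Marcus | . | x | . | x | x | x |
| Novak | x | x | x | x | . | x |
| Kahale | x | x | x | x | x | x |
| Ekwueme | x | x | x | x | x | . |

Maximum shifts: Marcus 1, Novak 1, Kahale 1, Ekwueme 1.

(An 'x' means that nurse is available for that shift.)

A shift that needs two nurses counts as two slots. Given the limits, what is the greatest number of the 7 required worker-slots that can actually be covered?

Total capacity across all nurses is 1+1+1+1 = 4, and 7 slots are needed, so at most 4 can be filled.
An assignment achieving 4: Fri morning→Novak+Kahale, Fri evening→Ekwueme, Sat afternoon→Marcus.
Loads: Marcus 1/1, Novak 1/1, Kahale 1/1, Ekwueme 1/1.

4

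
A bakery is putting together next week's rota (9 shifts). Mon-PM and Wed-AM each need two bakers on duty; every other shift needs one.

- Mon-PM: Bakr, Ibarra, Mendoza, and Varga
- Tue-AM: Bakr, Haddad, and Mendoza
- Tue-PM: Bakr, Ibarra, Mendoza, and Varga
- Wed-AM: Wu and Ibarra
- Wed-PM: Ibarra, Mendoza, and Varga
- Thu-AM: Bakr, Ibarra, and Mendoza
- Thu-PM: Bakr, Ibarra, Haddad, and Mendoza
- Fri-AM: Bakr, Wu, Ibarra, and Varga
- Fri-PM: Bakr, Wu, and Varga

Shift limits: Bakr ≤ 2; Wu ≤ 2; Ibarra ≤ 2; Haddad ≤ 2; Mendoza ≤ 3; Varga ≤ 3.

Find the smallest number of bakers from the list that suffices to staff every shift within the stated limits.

5

11 slots to fill and no one can take more than 3, so at least ⌈11/3⌉ = 4 bakers are needed.
Any 4 bakers together have capacity at most 3+3+2+2 = 10 < 11 slots, so 4 can never suffice.
Bakr, Wu, Ibarra, Haddad, and Mendoza alone can cover everything: Mon-PM→Bakr+Mendoza, Tue-AM→Haddad, Tue-PM→Mendoza, Wed-AM→Wu+Ibarra, Wed-PM→Ibarra, Thu-AM→Mendoza, Thu-PM→Haddad, Fri-AM→Wu, Fri-PM→Bakr.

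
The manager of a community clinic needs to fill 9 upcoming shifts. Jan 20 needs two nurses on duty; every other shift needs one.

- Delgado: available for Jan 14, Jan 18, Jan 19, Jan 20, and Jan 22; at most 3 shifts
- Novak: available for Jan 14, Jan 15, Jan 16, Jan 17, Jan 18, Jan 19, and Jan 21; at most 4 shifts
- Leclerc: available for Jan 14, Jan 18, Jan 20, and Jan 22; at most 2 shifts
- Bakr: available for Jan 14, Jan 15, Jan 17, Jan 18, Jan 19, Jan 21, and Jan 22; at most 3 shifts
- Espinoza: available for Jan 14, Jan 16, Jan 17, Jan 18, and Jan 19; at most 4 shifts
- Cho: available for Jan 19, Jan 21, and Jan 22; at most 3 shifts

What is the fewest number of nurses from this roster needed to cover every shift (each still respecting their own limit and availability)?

10 slots to fill and no one can take more than 4, so at least ⌈10/4⌉ = 3 nurses are needed.
No set of 3 nurses can cover every shift (each such set leaves at least one shift with no one available or exceeds a cap).
Delgado, Novak, Leclerc, and Bakr alone can cover everything: Jan 14→Leclerc, Jan 15→Novak, Jan 16→Novak, Jan 17→Novak, Jan 18→Bakr, Jan 19→Delgado, Jan 20→Delgado+Leclerc, Jan 21→Novak, Jan 22→Delgado.

4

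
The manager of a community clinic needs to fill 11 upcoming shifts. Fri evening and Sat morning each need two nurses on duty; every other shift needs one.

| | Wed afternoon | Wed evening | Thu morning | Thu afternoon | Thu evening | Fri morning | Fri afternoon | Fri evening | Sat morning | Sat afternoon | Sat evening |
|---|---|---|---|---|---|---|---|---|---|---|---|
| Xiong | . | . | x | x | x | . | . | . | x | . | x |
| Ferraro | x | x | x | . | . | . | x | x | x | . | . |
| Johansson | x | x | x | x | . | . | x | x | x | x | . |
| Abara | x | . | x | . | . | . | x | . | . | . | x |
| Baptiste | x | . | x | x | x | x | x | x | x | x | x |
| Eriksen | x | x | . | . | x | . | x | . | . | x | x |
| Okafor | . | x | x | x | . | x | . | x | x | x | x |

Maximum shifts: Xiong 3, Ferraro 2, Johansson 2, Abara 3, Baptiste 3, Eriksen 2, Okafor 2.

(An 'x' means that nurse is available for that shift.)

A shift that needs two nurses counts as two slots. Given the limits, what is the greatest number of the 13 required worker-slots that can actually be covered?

13

Total capacity across all nurses is 3+2+2+3+3+2+2 = 17, and 13 slots are needed, so at most 13 can be filled.
An assignment achieving 13: Wed afternoon→Abara, Wed evening→Ferraro, Thu morning→Baptiste, Thu afternoon→Xiong, Thu evening→Xiong, Fri morning→Baptiste, Fri afternoon→Abara, Fri evening→Ferraro+Johansson, Sat morning→Xiong+Baptiste, Sat afternoon→Johansson, Sat evening→Abara.
Loads: Xiong 3/3, Ferraro 2/2, Johansson 2/2, Abara 3/3, Baptiste 3/3, Eriksen 0/2, Okafor 0/2.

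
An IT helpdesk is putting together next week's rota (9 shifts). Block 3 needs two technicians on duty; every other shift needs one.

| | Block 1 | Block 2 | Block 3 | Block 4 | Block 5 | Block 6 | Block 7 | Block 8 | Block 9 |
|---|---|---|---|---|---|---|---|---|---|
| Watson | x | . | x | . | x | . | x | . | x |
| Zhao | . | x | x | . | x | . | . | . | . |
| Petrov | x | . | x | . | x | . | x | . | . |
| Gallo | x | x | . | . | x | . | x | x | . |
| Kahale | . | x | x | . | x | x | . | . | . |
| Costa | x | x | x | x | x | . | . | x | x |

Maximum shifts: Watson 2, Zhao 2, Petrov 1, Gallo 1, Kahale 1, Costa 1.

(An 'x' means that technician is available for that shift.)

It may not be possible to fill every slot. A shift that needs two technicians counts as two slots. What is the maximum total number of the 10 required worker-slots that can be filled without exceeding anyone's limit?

8

Total capacity across all technicians is 2+2+1+1+1+1 = 8, and 10 slots are needed, so at most 8 can be filled.
An assignment achieving 8: Block 1→Petrov, Block 2→Zhao, Block 3→Zhao, Block 4→Costa, Block 6→Kahale, Block 7→Watson, Block 8→Gallo, Block 9→Watson.
Loads: Watson 2/2, Zhao 2/2, Petrov 1/1, Gallo 1/1, Kahale 1/1, Costa 1/1.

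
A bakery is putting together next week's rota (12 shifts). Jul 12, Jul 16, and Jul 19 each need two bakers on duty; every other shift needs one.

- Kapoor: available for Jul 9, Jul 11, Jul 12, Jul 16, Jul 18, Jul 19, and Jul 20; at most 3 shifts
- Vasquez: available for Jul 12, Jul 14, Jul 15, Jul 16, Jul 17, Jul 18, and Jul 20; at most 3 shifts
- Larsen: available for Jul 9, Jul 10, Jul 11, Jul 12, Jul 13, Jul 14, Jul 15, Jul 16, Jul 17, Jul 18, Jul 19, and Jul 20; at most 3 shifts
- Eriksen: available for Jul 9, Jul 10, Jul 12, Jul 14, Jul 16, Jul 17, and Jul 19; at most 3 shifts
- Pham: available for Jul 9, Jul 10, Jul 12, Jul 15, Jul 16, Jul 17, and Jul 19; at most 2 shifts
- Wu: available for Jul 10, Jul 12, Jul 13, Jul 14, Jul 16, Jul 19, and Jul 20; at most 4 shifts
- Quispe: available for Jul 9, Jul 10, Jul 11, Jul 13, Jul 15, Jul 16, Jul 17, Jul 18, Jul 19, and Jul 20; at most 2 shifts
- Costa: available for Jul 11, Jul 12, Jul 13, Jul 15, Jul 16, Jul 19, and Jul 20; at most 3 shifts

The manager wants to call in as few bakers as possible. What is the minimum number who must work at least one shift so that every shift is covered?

15 slots to fill and no one can take more than 4, so at least ⌈15/4⌉ = 4 bakers are needed.
Any 4 bakers together have capacity at most 4+3+3+3 = 13 < 15 slots, so 4 can never suffice.
Kapoor, Vasquez, Larsen, Eriksen, and Wu alone can cover everything: Jul 9→Kapoor, Jul 10→Larsen, Jul 11→Kapoor, Jul 12→Eriksen+Wu, Jul 13→Larsen, Jul 14→Vasquez, Jul 15→Vasquez, Jul 16→Eriksen+Wu, Jul 17→Vasquez, Jul 18→Kapoor, Jul 19→Eriksen+Wu, Jul 20→Larsen.

5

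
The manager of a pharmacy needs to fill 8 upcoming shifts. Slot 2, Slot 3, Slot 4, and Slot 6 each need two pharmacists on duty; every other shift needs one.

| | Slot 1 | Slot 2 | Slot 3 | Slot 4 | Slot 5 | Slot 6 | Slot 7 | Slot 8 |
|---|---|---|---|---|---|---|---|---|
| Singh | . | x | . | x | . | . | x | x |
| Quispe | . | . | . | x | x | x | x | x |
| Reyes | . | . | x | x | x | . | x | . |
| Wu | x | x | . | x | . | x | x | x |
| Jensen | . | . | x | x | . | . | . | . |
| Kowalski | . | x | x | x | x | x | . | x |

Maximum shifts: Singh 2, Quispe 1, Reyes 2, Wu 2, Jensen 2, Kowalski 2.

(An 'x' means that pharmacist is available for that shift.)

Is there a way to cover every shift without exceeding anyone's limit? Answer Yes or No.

Total capacity is 2+1+2+2+2+2 = 11 but 12 worker-slots are needed — infeasible.

No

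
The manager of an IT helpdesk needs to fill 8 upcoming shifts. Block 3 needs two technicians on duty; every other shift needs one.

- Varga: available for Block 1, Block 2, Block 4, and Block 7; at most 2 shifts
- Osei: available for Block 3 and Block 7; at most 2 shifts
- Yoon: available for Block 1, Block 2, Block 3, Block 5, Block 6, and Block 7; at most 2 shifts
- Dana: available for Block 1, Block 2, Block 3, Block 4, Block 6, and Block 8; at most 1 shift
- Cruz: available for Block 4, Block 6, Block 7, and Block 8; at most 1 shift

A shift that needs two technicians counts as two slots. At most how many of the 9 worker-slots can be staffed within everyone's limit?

Total capacity across all technicians is 2+2+2+1+1 = 8, and 9 slots are needed, so at most 8 can be filled.
An assignment achieving 8: Block 1→Varga, Block 2→Varga, Block 3→Osei+Yoon, Block 4→Cruz, Block 5→Yoon, Block 7→Osei, Block 8→Dana.
Loads: Varga 2/2, Osei 2/2, Yoon 2/2, Dana 1/1, Cruz 1/1.

8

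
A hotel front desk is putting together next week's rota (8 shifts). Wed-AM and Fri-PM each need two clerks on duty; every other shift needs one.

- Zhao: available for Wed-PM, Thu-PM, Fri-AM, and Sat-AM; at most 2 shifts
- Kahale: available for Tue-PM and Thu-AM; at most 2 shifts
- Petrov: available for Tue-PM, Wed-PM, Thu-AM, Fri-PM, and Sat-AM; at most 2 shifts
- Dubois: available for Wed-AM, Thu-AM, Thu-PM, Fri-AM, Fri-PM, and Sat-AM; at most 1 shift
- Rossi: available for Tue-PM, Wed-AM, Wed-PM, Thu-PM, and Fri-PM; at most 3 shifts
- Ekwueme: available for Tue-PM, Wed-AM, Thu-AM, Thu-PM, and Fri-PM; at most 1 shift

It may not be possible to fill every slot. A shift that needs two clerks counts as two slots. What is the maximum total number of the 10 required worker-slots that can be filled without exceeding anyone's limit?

10

Total capacity across all clerks is 2+2+2+1+3+1 = 11, and 10 slots are needed, so at most 10 can be filled.
An assignment achieving 10: Tue-PM→Kahale, Wed-AM→Dubois+Rossi, Wed-PM→Zhao, Thu-AM→Kahale, Thu-PM→Rossi, Fri-AM→Zhao, Fri-PM→Petrov+Rossi, Sat-AM→Petrov.
Loads: Zhao 2/2, Kahale 2/2, Petrov 2/2, Dubois 1/1, Rossi 3/3, Ekwueme 0/1.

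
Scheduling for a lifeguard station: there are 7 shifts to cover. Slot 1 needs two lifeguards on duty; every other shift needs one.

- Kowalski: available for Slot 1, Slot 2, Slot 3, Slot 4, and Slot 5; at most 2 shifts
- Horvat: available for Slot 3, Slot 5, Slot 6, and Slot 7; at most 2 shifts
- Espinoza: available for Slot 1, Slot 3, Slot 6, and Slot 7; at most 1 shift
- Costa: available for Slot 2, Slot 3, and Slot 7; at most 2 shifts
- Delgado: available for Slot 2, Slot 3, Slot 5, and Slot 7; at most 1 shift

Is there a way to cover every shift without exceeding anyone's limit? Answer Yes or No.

Slot 1 can only be covered by Kowalski and Espinoza, so that assignment is forced.
Slot 4 can only be covered by Kowalski, so that assignment is forced.
One valid schedule: Slot 1→Kowalski+Espinoza, Slot 2→Costa, Slot 3→Delgado, Slot 4→Kowalski, Slot 5→Horvat, Slot 6→Horvat, Slot 7→Costa.
Loads: Kowalski 2/2, Horvat 2/2, Espinoza 1/1, Costa 2/2, Delgado 1/1 — all within limits.

Yes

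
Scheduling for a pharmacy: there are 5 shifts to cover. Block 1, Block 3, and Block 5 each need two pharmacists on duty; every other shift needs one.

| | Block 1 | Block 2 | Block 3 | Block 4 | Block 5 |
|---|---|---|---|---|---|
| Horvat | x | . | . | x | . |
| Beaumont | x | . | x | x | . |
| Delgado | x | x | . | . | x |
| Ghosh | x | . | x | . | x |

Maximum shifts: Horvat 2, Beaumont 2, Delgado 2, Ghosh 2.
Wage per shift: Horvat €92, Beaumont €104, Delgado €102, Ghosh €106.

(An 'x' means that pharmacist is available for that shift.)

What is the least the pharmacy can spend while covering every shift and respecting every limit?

Block 2 can only be covered by Delgado, so that assignment is forced.
Block 3 can only be covered by Beaumont and Ghosh, so that assignment is forced.
Block 5 can only be covered by Delgado and Ghosh, so that assignment is forced.
Picking the cheapest available pharmacist for each shift independently would cost €806, but that ignores the shift limits.
An optimal schedule: Block 1→Horvat+Beaumont, Block 2→Delgado, Block 3→Beaumont+Ghosh, Block 4→Horvat, Block 5→Delgado+Ghosh.
Total: 92 + 104 + 102 + 104 + 106 + 92 + 102 + 106 = €808.

€808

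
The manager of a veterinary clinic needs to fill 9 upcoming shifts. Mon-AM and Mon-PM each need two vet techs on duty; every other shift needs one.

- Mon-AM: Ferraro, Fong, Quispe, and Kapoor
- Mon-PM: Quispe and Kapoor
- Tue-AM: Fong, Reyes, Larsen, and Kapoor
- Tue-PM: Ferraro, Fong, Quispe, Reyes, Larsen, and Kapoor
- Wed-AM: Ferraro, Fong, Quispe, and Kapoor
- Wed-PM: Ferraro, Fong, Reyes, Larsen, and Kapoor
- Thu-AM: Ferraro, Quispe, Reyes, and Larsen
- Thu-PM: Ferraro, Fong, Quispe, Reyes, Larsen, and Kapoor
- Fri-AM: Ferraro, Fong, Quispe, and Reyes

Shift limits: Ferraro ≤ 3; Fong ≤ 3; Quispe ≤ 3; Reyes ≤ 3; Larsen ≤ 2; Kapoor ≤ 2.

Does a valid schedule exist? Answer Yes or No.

Mon-PM can only be covered by Quispe and Kapoor, so that assignment is forced.
One valid schedule: Mon-AM→Fong+Quispe, Mon-PM→Quispe+Kapoor, Tue-AM→Fong, Tue-PM→Quispe, Wed-AM→Ferraro, Wed-PM→Fong, Thu-AM→Ferraro, Thu-PM→Reyes, Fri-AM→Ferraro.
Loads: Ferraro 3/3, Fong 3/3, Quispe 3/3, Reyes 1/3, Larsen 0/2, Kapoor 1/2 — all within limits.

Yes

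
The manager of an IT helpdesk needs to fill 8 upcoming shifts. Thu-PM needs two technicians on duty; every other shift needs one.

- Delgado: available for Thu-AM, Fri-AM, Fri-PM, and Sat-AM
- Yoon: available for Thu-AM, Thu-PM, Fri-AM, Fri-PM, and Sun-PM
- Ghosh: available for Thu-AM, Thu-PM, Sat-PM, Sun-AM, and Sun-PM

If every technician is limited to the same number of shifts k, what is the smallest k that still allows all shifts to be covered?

3

With 3 technicians and 9 worker-slots to fill, someone must work at least ⌈9/3⌉ = 3 shifts, so k ≥ 3.
k = 3 works: Thu-AM→Yoon, Thu-PM→Yoon+Ghosh, Fri-AM→Delgado, Fri-PM→Delgado, Sat-AM→Delgado, Sat-PM→Ghosh, Sun-AM→Ghosh, Sun-PM→Yoon.
Loads: Delgado 3, Yoon 3, Ghosh 3 — all ≤ 3.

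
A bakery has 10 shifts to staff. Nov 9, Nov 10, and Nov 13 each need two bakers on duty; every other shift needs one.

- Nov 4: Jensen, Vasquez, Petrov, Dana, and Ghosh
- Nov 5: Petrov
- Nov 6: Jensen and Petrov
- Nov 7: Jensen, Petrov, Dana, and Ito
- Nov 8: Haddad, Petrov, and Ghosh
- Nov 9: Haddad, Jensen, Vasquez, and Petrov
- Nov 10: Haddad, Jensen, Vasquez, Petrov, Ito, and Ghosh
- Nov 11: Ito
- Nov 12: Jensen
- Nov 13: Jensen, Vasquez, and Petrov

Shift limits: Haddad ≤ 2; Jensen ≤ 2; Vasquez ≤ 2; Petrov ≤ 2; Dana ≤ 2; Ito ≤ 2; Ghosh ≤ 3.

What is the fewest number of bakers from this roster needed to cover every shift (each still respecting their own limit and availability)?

6

13 slots to fill and no one can take more than 3, so at least ⌈13/3⌉ = 5 bakers are needed.
Any 5 bakers together have capacity at most 3+2+2+2+2 = 11 < 13 slots, so 5 can never suffice.
Haddad, Jensen, Vasquez, Petrov, Ito, and Ghosh alone can cover everything: Nov 4→Ghosh, Nov 5→Petrov, Nov 6→Jensen, Nov 7→Ito, Nov 8→Ghosh, Nov 9→Haddad+Vasquez, Nov 10→Haddad+Ghosh, Nov 11→Ito, Nov 12→Jensen, Nov 13→Vasquez+Petrov.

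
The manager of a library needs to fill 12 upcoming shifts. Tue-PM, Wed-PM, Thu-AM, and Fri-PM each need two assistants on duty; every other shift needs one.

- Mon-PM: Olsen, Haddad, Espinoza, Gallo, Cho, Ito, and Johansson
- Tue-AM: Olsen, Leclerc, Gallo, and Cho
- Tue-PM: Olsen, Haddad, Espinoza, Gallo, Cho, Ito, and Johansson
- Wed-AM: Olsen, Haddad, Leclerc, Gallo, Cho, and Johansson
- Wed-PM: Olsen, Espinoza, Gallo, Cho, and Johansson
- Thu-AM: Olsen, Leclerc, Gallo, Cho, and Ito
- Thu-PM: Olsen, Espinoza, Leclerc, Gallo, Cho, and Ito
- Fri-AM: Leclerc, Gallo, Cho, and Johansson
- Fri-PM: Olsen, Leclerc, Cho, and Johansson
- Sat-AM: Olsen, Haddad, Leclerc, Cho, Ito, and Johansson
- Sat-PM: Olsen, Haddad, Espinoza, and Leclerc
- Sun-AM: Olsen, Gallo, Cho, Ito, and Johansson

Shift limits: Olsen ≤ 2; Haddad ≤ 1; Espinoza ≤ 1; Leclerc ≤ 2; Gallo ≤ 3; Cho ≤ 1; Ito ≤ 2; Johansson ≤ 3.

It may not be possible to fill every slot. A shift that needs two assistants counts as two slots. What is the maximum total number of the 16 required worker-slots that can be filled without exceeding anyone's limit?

Total capacity across all assistants is 2+1+1+2+3+1+2+3 = 15, and 16 slots are needed, so at most 15 can be filled.
An assignment achieving 15: Mon-PM→Johansson, Tue-AM→Olsen, Tue-PM→Johansson, Wed-AM→Johansson, Wed-PM→Espinoza+Gallo, Thu-AM→Gallo+Cho, Thu-PM→Ito, Fri-AM→Leclerc, Fri-PM→Olsen+Leclerc, Sat-AM→Ito, Sat-PM→Haddad, Sun-AM→Gallo.
Loads: Olsen 2/2, Haddad 1/1, Espinoza 1/1, Leclerc 2/2, Gallo 3/3, Cho 1/1, Ito 2/2, Johansson 3/3.

15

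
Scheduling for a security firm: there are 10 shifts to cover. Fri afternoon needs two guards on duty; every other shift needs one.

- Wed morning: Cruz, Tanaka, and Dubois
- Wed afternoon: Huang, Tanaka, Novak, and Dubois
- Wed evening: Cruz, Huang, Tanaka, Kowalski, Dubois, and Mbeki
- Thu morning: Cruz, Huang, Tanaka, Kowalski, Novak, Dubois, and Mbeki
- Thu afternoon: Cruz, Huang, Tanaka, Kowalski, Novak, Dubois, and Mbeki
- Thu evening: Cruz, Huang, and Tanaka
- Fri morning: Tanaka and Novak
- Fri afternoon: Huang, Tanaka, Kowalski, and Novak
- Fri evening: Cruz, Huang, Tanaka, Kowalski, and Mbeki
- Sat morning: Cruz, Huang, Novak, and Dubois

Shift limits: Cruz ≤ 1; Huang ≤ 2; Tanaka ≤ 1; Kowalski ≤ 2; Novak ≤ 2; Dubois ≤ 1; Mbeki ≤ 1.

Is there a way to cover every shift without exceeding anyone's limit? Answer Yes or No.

Total capacity is 1+2+1+2+2+1+1 = 10 but 11 worker-slots are needed — infeasible.

No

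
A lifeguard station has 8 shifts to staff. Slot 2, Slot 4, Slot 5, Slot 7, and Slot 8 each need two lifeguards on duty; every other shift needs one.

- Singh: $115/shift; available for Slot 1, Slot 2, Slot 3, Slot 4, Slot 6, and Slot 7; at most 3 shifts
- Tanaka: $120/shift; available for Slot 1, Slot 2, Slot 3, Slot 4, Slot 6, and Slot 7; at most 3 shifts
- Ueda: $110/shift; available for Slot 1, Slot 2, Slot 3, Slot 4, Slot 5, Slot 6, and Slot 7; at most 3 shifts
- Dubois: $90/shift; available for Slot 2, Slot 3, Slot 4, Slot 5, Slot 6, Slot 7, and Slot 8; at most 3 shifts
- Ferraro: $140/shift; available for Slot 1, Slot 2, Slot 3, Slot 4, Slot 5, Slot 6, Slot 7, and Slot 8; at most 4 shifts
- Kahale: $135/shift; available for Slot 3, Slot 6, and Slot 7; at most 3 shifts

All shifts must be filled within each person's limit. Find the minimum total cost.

$1445

Slot 8 can only be covered by Dubois and Ferraro, so that assignment is forced.
Picking the cheapest available lifeguard for each shift independently would cost $1320, but that ignores the shift limits.
An optimal schedule: Slot 1→Singh, Slot 2→Tanaka+Ueda, Slot 3→Singh, Slot 4→Tanaka+Ueda, Slot 5→Ueda+Dubois, Slot 6→Singh, Slot 7→Tanaka+Dubois, Slot 8→Dubois+Ferraro.
Total: 115 + 120 + 110 + 115 + 120 + 110 + 110 + 90 + 115 + 120 + 90 + 90 + 140 = $1445.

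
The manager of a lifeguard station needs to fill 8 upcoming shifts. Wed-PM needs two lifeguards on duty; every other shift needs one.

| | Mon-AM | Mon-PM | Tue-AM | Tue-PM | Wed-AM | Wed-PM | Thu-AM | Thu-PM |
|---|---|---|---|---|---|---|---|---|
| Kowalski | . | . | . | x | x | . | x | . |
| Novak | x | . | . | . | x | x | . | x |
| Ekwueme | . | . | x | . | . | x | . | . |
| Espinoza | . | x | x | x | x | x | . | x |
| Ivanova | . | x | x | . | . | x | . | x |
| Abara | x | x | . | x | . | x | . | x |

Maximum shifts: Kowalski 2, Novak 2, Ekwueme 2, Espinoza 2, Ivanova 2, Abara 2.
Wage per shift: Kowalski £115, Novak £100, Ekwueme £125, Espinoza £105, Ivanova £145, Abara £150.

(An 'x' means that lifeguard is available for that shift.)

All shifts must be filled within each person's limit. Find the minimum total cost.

£1035

Thu-AM can only be covered by Kowalski, so that assignment is forced.
Picking the cheapest available lifeguard for each shift independently would cost £935, but that ignores the shift limits.
An optimal schedule: Mon-AM→Novak, Mon-PM→Espinoza, Tue-AM→Ekwueme, Tue-PM→Kowalski, Wed-AM→Novak, Wed-PM→Ekwueme+Ivanova, Thu-AM→Kowalski, Thu-PM→Espinoza.
Total: 100 + 105 + 125 + 115 + 100 + 125 + 145 + 115 + 105 = £1035.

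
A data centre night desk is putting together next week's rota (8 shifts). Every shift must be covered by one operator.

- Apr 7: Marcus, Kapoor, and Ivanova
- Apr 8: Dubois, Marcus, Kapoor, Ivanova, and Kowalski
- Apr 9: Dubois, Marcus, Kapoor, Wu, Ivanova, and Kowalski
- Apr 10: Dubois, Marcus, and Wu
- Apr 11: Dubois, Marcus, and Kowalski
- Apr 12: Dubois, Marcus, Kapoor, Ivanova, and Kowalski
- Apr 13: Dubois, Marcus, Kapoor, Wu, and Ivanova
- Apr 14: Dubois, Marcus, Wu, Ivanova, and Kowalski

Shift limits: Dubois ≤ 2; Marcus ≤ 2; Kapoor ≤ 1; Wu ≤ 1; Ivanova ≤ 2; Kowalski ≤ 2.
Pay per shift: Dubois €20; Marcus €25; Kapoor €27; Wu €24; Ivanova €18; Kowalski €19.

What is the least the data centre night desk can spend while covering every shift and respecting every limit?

Picking the cheapest available operator for each shift independently would cost €147, but that ignores the shift limits.
An optimal schedule: Apr 7→Ivanova, Apr 8→Ivanova, Apr 9→Marcus, Apr 10→Dubois, Apr 11→Kowalski, Apr 12→Kowalski, Apr 13→Dubois, Apr 14→Wu.
Total: 18 + 18 + 25 + 20 + 19 + 19 + 20 + 24 = €163.

€163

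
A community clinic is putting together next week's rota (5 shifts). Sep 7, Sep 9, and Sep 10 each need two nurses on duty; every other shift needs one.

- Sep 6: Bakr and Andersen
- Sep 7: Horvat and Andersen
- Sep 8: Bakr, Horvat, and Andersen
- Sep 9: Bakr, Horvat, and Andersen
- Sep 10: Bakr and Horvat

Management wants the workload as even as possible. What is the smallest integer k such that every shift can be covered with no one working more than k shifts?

With 3 nurses and 8 worker-slots to fill, someone must work at least ⌈8/3⌉ = 3 shifts, so k ≥ 3.
k = 3 works: Sep 6→Bakr, Sep 7→Horvat+Andersen, Sep 8→Bakr, Sep 9→Horvat+Andersen, Sep 10→Bakr+Horvat.
Loads: Bakr 3, Horvat 3, Andersen 2 — all ≤ 3.

3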